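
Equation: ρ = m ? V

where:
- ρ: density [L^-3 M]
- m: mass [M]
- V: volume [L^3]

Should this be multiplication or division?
division (÷): ρ = m ÷ V

ρ [L^-3 M]; m [M]; V [L^3].
m × V → [L^3 M] ✗
m ÷ V → [L^-3 M] ✓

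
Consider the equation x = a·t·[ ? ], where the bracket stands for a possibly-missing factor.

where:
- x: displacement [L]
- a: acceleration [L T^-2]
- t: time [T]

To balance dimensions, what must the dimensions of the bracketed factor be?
[T] — time (e.g. t)

x has dimensions [L]; a·t has dimensions [L T^-1].
The bracketed factor must supply [L] / [L T^-1] = [T].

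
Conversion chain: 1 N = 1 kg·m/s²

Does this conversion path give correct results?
The chain is correct (no errors).

Correct: Newton is defined as kg·m/s²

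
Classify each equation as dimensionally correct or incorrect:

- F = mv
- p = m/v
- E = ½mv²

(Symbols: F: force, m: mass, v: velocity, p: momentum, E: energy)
Dimensionally correct: E = ½mv²
Dimensionally incorrect: F = mv, p = m/v
Ordered (correct first, then incorrect): E = ½mv², F = mv, p = m/v

- F = mv: LHS [L M T^-2], RHS [L M T^-1] → incorrect ✗
- p = m/v: LHS [L M T^-1], RHS [L^-1 M T] → incorrect ✗
- E = ½mv²: LHS [L^2 M T^-2], RHS [L^2 M T^-2] → correct ✓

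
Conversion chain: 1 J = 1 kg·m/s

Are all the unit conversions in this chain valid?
The chain is incorrect (it contains an error).

Incorrect: Joule is kg·m²/s², not kg·m/s (that is momentum)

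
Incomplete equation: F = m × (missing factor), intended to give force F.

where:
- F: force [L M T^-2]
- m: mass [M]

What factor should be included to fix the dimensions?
a (acceleration), dimensions [L T^-2]

F has dimensions [L M T^-2] and m has dimensions [M].
The missing factor must have dimensions [L M T^-2] / [M] = [L T^-2], i.e. acceleration (a).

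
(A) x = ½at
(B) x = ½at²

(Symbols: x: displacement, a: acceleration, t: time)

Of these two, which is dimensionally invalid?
(A)

(A) x = ½at: LHS [L], RHS [L T^-1] ✗
(B) x = ½at²: LHS [L], RHS [L] ✓

Expression (A) x = ½at is dimensionally incorrect.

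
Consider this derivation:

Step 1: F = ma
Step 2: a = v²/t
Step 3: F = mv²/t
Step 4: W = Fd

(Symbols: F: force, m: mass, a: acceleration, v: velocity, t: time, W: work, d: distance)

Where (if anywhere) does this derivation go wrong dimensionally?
Step 2

Step 1: F = ma → LHS [L M T^-2], RHS [L M T^-2] ✓
Step 2: a = v²/t → LHS [L T^-2], RHS [L^2 T^-3] ✗

The first dimensional inconsistency appears in step 2: a = v²/t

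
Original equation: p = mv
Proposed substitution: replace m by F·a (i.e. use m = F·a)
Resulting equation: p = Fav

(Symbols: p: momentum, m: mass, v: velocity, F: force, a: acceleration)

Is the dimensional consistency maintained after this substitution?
No

[m] = [M] and [F·a] = [L^2 M T^-4]. These differ, so the substitution replaces a quantity by one of different dimensions and the result p = Fav has LHS [L M T^-1] vs RHS [L^3 M T^-5] — inconsistent.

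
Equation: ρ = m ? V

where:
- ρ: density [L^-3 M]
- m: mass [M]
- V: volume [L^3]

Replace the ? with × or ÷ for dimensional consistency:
division (÷): ρ = m ÷ V

ρ [L^-3 M]; m [M]; V [L^3].
m × V → [L^3 M] ✗
m ÷ V → [L^-3 M] ✓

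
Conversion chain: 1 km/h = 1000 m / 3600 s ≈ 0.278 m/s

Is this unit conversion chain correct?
The chain is correct (no errors).

Correct: 1 km = 1000 m, 1 h = 3600 s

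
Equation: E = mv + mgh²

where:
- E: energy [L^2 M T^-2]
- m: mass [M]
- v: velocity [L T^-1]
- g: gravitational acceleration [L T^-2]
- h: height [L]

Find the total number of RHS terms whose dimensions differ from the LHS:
2

LHS E: [L^2 M T^-2]
- mv: [L M T^-1] ✗
- mgh²: [L^3 M T^-2] ✗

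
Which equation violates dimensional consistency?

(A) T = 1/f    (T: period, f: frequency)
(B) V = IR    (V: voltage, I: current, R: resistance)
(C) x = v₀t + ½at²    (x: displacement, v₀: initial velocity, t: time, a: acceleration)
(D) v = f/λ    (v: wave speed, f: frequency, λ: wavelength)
(D) v = f/λ

The equation (D) v = f/λ is dimensionally incorrect.

LHS (v): [L T^-1]
RHS (f/λ): [L^-1 T^-1] ✗

The dimensions do not match. The other three equations balance.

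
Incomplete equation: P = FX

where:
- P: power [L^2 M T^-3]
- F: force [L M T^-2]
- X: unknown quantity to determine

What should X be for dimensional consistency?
X = v (velocity), dimensions [L T^-1]

P has dimensions [L^2 M T^-3]; the rest of the RHS (F) has dimensions [L M T^-2].
So X must have dimensions [L T^-1] — X = v (velocity).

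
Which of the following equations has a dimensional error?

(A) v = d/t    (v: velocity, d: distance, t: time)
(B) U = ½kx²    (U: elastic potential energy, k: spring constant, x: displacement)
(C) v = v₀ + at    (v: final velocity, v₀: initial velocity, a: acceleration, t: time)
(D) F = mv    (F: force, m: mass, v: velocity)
(D) F = mv

The equation (D) F = mv is dimensionally incorrect.

LHS (F): [L M T^-2]
RHS (mv): [L M T^-1] ✗

The dimensions do not match. The other three equations balance.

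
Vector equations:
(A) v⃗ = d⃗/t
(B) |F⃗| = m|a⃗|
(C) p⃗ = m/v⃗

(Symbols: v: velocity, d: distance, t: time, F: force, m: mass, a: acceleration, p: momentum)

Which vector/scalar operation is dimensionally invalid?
(C) p⃗ = m/v⃗

(A) v⃗ = d⃗/t: LHS [L T^-1], RHS [L T^-1] ✓ — displacement (vector) divided by time (scalar)
(B) |F⃗| = m|a⃗|: LHS [L M T^-2], RHS [L M T^-2] ✓ — magnitudes of vectors are scalars
(C) p⃗ = m/v⃗: LHS [L M T^-1], RHS [L^-1 M T] ✗ — momentum is mass times velocity; should be mv⃗ (and division by a vector is undefined)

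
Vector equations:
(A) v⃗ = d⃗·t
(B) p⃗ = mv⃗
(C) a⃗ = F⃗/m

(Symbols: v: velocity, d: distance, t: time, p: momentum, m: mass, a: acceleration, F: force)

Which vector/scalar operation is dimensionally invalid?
(A) v⃗ = d⃗·t

(A) v⃗ = d⃗·t: LHS [L T^-1], RHS [L T] ✗ — velocity is displacement per time; should be d⃗/t
(B) p⃗ = mv⃗: LHS [L M T^-1], RHS [L M T^-1] ✓ — mass (scalar) times velocity (vector)
(C) a⃗ = F⃗/m: LHS [L T^-2], RHS [L T^-2] ✓ — force (vector) divided by mass (scalar)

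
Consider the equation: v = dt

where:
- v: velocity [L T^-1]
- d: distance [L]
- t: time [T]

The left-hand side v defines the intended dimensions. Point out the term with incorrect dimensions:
The right-hand side term dt

v has dimensions [L T^-1], but dt has dimensions [L T], so the term dt is dimensionally wrong for v.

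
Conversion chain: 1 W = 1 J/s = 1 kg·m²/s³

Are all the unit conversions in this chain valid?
The chain is correct (no errors).

Correct: Watt is Joule per second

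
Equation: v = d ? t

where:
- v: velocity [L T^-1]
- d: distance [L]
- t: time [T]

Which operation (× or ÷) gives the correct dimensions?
division (÷): v = d ÷ t

v [L T^-1]; d [L]; t [T].
d × t → [L T] ✗
d ÷ t → [L T^-1] ✓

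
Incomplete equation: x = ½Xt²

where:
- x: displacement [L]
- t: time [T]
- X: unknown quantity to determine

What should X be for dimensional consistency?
X = a (acceleration), dimensions [L T^-2]

x has dimensions [L]; the rest of the RHS (½ t²) has dimensions [T^2].
So X must have dimensions [L T^-2] — X = a (acceleration).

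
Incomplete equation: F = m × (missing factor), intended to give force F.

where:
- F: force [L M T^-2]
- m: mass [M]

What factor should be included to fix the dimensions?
a (acceleration), dimensions [L T^-2]

F has dimensions [L M T^-2] and m has dimensions [M].
The missing factor must have dimensions [L M T^-2] / [M] = [L T^-2], i.e. acceleration (a).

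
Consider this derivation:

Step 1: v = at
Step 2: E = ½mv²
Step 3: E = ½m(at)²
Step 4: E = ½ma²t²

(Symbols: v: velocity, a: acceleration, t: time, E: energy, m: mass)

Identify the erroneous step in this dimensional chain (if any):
No step introduces an error — all steps are dimensionally consistent.

Step 1: v = at → LHS [L T^-1], RHS [L T^-1] ✓
Step 2: E = ½mv² → LHS [L^2 M T^-2], RHS [L^2 M T^-2] ✓
Step 3: E = ½m(at)² → LHS [L^2 M T^-2], RHS [L^2 M T^-2] ✓
Step 4: E = ½ma²t² → LHS [L^2 M T^-2], RHS [L^2 M T^-2] ✓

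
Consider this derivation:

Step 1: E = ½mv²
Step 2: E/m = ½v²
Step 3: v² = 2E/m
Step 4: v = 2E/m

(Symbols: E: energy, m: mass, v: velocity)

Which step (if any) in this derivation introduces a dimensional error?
Step 4

Step 1: E = ½mv² → LHS [L^2 M T^-2], RHS [L^2 M T^-2] ✓
Step 2: E/m = ½v² → LHS [L^2 T^-2], RHS [L^2 T^-2] ✓
Step 3: v² = 2E/m → LHS [L^2 T^-2], RHS [L^2 T^-2] ✓
Step 4: v = 2E/m → LHS [L T^-1], RHS [L^2 T^-2] ✗

The first dimensional inconsistency appears in step 4: v = 2E/m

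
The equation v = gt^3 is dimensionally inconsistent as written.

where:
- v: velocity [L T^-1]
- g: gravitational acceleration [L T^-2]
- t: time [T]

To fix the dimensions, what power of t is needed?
The exponent of t should be 1: v = gt

The LHS v has dimensions [L T^-1]; t has dimensions [T].
As written, the RHS gt^3 (exponent 3 on t) has dimensions [L T], which does not match.
With exponent 1, the RHS gt has dimensions [L T^-1], matching the LHS.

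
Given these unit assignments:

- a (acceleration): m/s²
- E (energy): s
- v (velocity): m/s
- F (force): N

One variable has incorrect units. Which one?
E

The variable E (energy) should have units J, not s.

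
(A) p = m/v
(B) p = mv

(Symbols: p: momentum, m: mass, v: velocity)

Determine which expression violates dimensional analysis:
(A)

(A) p = m/v: LHS [L M T^-1], RHS [L^-1 M T] ✗
(B) p = mv: LHS [L M T^-1], RHS [L M T^-1] ✓

Expression (A) p = m/v is dimensionally incorrect.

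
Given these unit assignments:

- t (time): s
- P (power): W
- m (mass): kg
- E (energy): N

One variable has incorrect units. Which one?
E

The variable E (energy) should have units J, not N.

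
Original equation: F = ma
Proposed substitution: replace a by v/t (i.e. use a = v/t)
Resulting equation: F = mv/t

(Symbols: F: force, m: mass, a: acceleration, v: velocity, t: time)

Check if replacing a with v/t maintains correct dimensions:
Yes

[a] = [L T^-2] and [v/t] = [L T^-2]. These match, so the substitution replaces a quantity by one of the same dimensions and the result F = mv/t has LHS [L M T^-2] vs RHS [L M T^-2] — still consistent.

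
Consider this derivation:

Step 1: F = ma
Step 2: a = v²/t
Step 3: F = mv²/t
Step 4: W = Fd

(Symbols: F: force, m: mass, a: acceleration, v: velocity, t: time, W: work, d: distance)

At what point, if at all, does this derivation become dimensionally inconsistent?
Step 2

Step 1: F = ma → LHS [L M T^-2], RHS [L M T^-2] ✓
Step 2: a = v²/t → LHS [L T^-2], RHS [L^2 T^-3] ✗

The first dimensional inconsistency appears in step 2: a = v²/t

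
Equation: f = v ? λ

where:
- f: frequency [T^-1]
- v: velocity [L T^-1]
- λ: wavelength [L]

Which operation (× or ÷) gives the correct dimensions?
division (÷): f = v ÷ λ

f [T^-1]; v [L T^-1]; λ [L].
v × λ → [L^2 T^-1] ✗
v ÷ λ → [T^-1] ✓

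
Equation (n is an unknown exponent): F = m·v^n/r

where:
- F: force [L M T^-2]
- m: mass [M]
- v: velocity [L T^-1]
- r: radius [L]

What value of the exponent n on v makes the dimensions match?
n = 2

F has dimensions [L M T^-2]; v has dimensions [L T^-1].
The rest of the RHS has dimensions [L^-1 M], so v^n must supply [L^2 T^-2].
With n = 2: m·v^2/r has dimensions [L M T^-2], matching the LHS ✓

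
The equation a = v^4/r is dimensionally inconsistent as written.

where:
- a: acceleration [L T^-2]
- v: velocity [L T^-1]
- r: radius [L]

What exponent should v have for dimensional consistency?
The exponent of v should be 2: a = v^2/r

The LHS a has dimensions [L T^-2]; v has dimensions [L T^-1].
As written, the RHS v^4/r (exponent 4 on v) has dimensions [L^3 T^-4], which does not match.
With exponent 2, the RHS v^2/r has dimensions [L T^-2], matching the LHS.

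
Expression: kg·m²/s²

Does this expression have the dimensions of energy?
Yes

The expression kg·m²/s² has dimensions [L^2 M T^-2], which is exactly energy [L^2 M T^-2].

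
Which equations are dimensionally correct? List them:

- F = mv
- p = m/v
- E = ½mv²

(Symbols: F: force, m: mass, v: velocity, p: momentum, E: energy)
Dimensionally correct: E = ½mv²
Dimensionally incorrect: F = mv, p = m/v
Ordered (correct first, then incorrect): E = ½mv², F = mv, p = m/v

- F = mv: LHS [L M T^-2], RHS [L M T^-1] → incorrect ✗
- p = m/v: LHS [L M T^-1], RHS [L^-1 M T] → incorrect ✗
- E = ½mv²: LHS [L^2 M T^-2], RHS [L^2 M T^-2] → correct ✓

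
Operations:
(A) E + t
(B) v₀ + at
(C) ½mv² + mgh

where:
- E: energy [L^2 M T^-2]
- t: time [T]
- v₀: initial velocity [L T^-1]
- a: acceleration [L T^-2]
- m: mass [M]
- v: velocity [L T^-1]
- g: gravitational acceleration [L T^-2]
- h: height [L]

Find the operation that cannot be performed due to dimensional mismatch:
(A) E + t

(A) E + t: E [L^2 M T^-2] and t [T] — different dimensions cannot be added/subtracted ✗
(B) v₀ + at: v₀ [L T^-1] and at [L T^-1] — same dimensions ✓
(C) ½mv² + mgh: ½mv² [L^2 M T^-2] and mgh [L^2 M T^-2] — same dimensions ✓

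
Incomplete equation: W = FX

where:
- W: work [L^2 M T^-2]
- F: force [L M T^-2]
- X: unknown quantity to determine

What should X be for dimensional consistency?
X = d (distance), dimensions [L]

W has dimensions [L^2 M T^-2]; the rest of the RHS (F) has dimensions [L M T^-2].
So X must have dimensions [L] — X = d (distance).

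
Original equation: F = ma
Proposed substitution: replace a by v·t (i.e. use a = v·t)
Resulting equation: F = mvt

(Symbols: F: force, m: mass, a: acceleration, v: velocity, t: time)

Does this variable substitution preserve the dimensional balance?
No

[a] = [L T^-2] and [v·t] = [L]. These differ, so the substitution replaces a quantity by one of different dimensions and the result F = mvt has LHS [L M T^-2] vs RHS [L M] — inconsistent.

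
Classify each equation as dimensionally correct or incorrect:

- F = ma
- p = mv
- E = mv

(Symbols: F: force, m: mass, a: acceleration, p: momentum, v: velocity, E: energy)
Dimensionally correct: F = ma, p = mv
Dimensionally incorrect: E = mv
Ordered (correct first, then incorrect): F = ma, p = mv, E = mv

- F = ma: LHS [L M T^-2], RHS [L M T^-2] → correct ✓
- p = mv: LHS [L M T^-1], RHS [L M T^-1] → correct ✓
- E = mv: LHS [L^2 M T^-2], RHS [L M T^-1] → incorrect ✗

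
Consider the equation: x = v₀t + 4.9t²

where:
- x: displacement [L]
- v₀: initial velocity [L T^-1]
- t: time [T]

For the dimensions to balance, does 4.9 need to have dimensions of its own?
Yes

x has dimensions [L], while t² alone has dimensions [T^2]. For the equation to balance, the factor 4.9 must carry dimensions [L T^-2] — it is a dimensional constant (a numerical value of a physical quantity with its units suppressed), not a pure number.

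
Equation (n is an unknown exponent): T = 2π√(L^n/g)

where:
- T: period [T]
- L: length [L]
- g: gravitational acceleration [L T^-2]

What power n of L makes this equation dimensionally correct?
n = 1

T has dimensions [T]; L has dimensions [L].
With n = 1: 2π√(L^1/g) has dimensions [T], matching the LHS ✓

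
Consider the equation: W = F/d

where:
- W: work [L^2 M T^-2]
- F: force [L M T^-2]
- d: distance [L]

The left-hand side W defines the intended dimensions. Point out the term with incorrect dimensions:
The right-hand side term F/d

W has dimensions [L^2 M T^-2], but F/d has dimensions [M T^-2], so the term F/d is dimensionally wrong for W.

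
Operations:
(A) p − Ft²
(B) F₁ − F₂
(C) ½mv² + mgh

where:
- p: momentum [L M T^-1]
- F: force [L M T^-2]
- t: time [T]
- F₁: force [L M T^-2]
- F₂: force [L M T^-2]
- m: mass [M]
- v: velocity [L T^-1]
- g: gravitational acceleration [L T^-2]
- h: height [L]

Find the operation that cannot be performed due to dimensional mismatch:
(A) p − Ft²

(A) p − Ft²: p [L M T^-1] and Ft² [L M] — different dimensions cannot be added/subtracted ✗
(B) F₁ − F₂: F₁ [L M T^-2] and F₂ [L M T^-2] — same dimensions ✓
(C) ½mv² + mgh: ½mv² [L^2 M T^-2] and mgh [L^2 M T^-2] — same dimensions ✓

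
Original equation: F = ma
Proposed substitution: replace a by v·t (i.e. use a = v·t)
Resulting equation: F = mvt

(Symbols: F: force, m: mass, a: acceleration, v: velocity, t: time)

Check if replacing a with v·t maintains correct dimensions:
No

[a] = [L T^-2] and [v·t] = [L]. These differ, so the substitution replaces a quantity by one of different dimensions and the result F = mvt has LHS [L M T^-2] vs RHS [L M] — inconsistent.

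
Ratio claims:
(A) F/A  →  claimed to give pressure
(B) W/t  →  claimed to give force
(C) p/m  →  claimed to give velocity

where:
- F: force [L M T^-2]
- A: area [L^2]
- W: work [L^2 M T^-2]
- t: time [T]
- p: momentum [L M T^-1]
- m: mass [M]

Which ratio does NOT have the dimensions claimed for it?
(B) W/t does not give force

(A) F/A: [L^-1 M T^-2] = pressure [L^-1 M T^-2] ✓
(B) W/t: [L^2 M T^-3] ≠ force [L M T^-2] ✗
(C) p/m: [L T^-1] = velocity [L T^-1] ✓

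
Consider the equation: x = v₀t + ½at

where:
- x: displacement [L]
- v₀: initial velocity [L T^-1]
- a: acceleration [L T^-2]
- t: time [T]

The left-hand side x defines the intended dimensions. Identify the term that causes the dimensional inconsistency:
The term ½at

Checking each RHS term against the LHS:
- v₀t: [L] — matches x [L] ✓
- ½at: [L T^-1] — does NOT match x [L] ✗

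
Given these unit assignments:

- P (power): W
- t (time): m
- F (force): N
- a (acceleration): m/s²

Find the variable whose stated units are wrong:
t

The variable t (time) should have units s, not m.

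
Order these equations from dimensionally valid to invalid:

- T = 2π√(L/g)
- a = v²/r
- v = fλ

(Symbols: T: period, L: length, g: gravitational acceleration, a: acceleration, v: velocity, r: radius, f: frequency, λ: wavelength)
Dimensionally correct: T = 2π√(L/g), a = v²/r, v = fλ
Dimensionally incorrect: none
Ordered (correct first, then incorrect): T = 2π√(L/g), a = v²/r, v = fλ

- T = 2π√(L/g): LHS [T], RHS [T] → correct ✓
- a = v²/r: LHS [L T^-2], RHS [L T^-2] → correct ✓
- v = fλ: LHS [L T^-1], RHS [L T^-1] → correct ✓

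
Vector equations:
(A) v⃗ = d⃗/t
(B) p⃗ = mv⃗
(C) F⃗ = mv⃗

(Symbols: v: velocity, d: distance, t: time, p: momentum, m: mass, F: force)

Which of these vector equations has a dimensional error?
(C) F⃗ = mv⃗

(A) v⃗ = d⃗/t: LHS [L T^-1], RHS [L T^-1] ✓ — displacement (vector) divided by time (scalar)
(B) p⃗ = mv⃗: LHS [L M T^-1], RHS [L M T^-1] ✓ — mass (scalar) times velocity (vector)
(C) F⃗ = mv⃗: LHS [L M T^-2], RHS [L M T^-1] ✗ — mass times velocity is momentum, not force; should be ma⃗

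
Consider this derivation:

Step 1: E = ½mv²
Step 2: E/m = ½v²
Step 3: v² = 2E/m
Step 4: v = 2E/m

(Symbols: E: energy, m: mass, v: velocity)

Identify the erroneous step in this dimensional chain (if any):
Step 4

Step 1: E = ½mv² → LHS [L^2 M T^-2], RHS [L^2 M T^-2] ✓
Step 2: E/m = ½v² → LHS [L^2 T^-2], RHS [L^2 T^-2] ✓
Step 3: v² = 2E/m → LHS [L^2 T^-2], RHS [L^2 T^-2] ✓
Step 4: v = 2E/m → LHS [L T^-1], RHS [L^2 T^-2] ✗

The first dimensional inconsistency appears in step 4: v = 2E/m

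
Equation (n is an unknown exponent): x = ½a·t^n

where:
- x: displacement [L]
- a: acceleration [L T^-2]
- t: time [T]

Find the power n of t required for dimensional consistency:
n = 2

x has dimensions [L]; t has dimensions [T].
The rest of the RHS has dimensions [L T^-2], so t^n must supply [T^2].
With n = 2: ½a·t^2 has dimensions [L], matching the LHS ✓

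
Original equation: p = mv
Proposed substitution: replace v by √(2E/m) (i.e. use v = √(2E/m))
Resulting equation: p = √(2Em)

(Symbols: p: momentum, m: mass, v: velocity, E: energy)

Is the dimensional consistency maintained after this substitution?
Yes

[v] = [L T^-1] and [√(2E/m)] = [L T^-1]. These match, so the substitution replaces a quantity by one of the same dimensions and the result p = √(2Em) has LHS [L M T^-1] vs RHS [L M T^-1] — still consistent.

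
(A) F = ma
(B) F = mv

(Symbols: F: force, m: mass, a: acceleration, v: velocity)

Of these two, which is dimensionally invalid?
(B)

(A) F = ma: LHS [L M T^-2], RHS [L M T^-2] ✓
(B) F = mv: LHS [L M T^-2], RHS [L M T^-1] ✗

Expression (B) F = mv is dimensionally incorrect.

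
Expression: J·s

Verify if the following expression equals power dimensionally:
No

The expression J·s has dimensions [L^2 M T^-1], but power has dimensions [L^2 M T^-3].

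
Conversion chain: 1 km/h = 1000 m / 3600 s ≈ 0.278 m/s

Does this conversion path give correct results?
The chain is correct (no errors).

Correct: 1 km = 1000 m, 1 h = 3600 s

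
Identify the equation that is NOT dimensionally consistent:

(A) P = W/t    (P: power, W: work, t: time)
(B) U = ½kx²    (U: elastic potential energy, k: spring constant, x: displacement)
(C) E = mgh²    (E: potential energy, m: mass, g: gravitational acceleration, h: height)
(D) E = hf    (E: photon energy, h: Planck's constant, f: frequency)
(C) E = mgh²

The equation (C) E = mgh² is dimensionally incorrect.

LHS (E): [L^2 M T^-2]
RHS (mgh²): [L^3 M T^-2] ✗

The dimensions do not match. The other three equations balance.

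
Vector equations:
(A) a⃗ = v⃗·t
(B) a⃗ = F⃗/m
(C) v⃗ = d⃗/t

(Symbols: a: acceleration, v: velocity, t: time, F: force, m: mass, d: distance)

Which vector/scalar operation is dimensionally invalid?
(A) a⃗ = v⃗·t

(A) a⃗ = v⃗·t: LHS [L T^-2], RHS [L] ✗ — acceleration is velocity per time; should be v⃗/t
(B) a⃗ = F⃗/m: LHS [L T^-2], RHS [L T^-2] ✓ — force (vector) divided by mass (scalar)
(C) v⃗ = d⃗/t: LHS [L T^-1], RHS [L T^-1] ✓ — displacement (vector) divided by time (scalar)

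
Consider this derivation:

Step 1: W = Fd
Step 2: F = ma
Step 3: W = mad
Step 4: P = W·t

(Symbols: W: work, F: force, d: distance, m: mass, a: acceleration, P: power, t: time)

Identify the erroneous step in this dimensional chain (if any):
Step 4

Step 1: W = Fd → LHS [L^2 M T^-2], RHS [L^2 M T^-2] ✓
Step 2: F = ma → LHS [L M T^-2], RHS [L M T^-2] ✓
Step 3: W = mad → LHS [L^2 M T^-2], RHS [L^2 M T^-2] ✓
Step 4: P = W·t → LHS [L^2 M T^-3], RHS [L^2 M T^-1] ✗

The first dimensional inconsistency appears in step 4: P = W·t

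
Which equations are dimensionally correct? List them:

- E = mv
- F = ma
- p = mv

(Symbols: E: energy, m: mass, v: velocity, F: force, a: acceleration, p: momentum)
Dimensionally correct: F = ma, p = mv
Dimensionally incorrect: E = mv
Ordered (correct first, then incorrect): F = ma, p = mv, E = mv

- E = mv: LHS [L^2 M T^-2], RHS [L M T^-1] → incorrect ✗
- F = ma: LHS [L M T^-2], RHS [L M T^-2] → correct ✓
- p = mv: LHS [L M T^-1], RHS [L M T^-1] → correct ✓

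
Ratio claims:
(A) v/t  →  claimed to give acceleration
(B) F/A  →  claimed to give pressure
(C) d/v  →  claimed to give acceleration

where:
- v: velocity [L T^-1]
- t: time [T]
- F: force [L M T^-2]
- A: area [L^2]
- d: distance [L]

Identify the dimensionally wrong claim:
(C) d/v does not give acceleration

(A) v/t: [L T^-2] = acceleration [L T^-2] ✓
(B) F/A: [L^-1 M T^-2] = pressure [L^-1 M T^-2] ✓
(C) d/v: [T] ≠ acceleration [L T^-2] ✗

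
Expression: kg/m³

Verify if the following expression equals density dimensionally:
Yes

The expression kg/m³ has dimensions [L^-3 M], which is exactly density [L^-3 M].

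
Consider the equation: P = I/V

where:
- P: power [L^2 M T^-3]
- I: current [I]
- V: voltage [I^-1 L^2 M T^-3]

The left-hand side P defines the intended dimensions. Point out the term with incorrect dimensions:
The right-hand side term I/V

P has dimensions [L^2 M T^-3], but I/V has dimensions [I^2 L^-2 M^-1 T^3], so the term I/V is dimensionally wrong for P.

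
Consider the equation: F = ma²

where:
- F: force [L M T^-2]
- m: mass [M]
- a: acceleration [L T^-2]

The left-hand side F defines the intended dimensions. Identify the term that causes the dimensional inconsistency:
The right-hand side term ma²

F has dimensions [L M T^-2], but ma² has dimensions [L^2 M T^-4], so the term ma² is dimensionally wrong for F.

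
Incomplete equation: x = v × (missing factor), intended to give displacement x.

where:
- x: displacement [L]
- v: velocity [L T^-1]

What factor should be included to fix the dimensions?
t (time), dimensions [T]

x has dimensions [L] and v has dimensions [L T^-1].
The missing factor must have dimensions [L] / [L T^-1] = [T], i.e. time (t).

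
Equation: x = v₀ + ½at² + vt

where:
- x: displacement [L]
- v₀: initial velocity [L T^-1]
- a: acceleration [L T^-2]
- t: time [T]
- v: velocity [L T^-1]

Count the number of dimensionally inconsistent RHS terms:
1

LHS x: [L]
- v₀: [L T^-1] ✗
- ½at²: [L] ✓
- vt: [L] ✓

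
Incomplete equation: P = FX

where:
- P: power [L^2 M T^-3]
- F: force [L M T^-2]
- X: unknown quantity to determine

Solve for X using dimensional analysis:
X = v (velocity), dimensions [L T^-1]

P has dimensions [L^2 M T^-3]; the rest of the RHS (F) has dimensions [L M T^-2].
So X must have dimensions [L T^-1] — X = v (velocity).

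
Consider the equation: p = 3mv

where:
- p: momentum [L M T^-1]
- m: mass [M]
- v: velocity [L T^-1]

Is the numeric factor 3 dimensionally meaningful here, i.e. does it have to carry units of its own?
No

p has dimensions [L M T^-1] and mv already has dimensions [L M T^-1], so the equation balances without 3 contributing any dimensions. 3 is a pure (dimensionless) number; changing or removing it would not affect dimensional consistency.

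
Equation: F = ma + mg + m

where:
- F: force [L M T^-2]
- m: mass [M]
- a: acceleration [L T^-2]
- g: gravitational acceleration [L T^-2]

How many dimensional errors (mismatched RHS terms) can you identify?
1

LHS F: [L M T^-2]
- ma: [L M T^-2] ✓
- mg: [L M T^-2] ✓
- m: [M] ✗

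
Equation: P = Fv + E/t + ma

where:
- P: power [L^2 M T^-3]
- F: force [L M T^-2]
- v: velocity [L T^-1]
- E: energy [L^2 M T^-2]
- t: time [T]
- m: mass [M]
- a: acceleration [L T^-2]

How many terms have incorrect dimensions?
1

LHS P: [L^2 M T^-3]
- Fv: [L^2 M T^-3] ✓
- E/t: [L^2 M T^-3] ✓
- ma: [L M T^-2] ✗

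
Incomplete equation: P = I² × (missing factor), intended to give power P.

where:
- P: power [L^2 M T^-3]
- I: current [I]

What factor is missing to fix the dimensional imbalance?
R (resistance), dimensions [I^-2 L^2 M T^-3]

P has dimensions [L^2 M T^-3] and I² has dimensions [I^2].
The missing factor must have dimensions [L^2 M T^-3] / [I^2] = [I^-2 L^2 M T^-3], i.e. resistance (R).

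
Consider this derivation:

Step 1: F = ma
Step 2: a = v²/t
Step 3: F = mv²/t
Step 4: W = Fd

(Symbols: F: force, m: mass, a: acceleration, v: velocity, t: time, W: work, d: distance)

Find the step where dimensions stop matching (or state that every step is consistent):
Step 2

Step 1: F = ma → LHS [L M T^-2], RHS [L M T^-2] ✓
Step 2: a = v²/t → LHS [L T^-2], RHS [L^2 T^-3] ✗

The first dimensional inconsistency appears in step 2: a = v²/t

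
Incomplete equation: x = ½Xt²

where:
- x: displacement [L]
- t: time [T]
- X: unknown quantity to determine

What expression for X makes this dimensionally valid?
X = a (acceleration), dimensions [L T^-2]

x has dimensions [L]; the rest of the RHS (½ t²) has dimensions [T^2].
So X must have dimensions [L T^-2] — X = a (acceleration).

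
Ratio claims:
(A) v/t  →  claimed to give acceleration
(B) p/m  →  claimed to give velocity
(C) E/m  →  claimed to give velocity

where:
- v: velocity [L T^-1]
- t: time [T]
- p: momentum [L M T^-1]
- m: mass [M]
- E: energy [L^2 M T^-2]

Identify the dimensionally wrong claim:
(C) E/m does not give velocity

(A) v/t: [L T^-2] = acceleration [L T^-2] ✓
(B) p/m: [L T^-1] = velocity [L T^-1] ✓
(C) E/m: [L^2 T^-2] ≠ velocity [L T^-1] ✗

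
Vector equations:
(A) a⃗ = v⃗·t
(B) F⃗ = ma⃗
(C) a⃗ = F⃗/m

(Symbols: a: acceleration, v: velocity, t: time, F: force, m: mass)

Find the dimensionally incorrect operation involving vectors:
(A) a⃗ = v⃗·t

(A) a⃗ = v⃗·t: LHS [L T^-2], RHS [L] ✗ — acceleration is velocity per time; should be v⃗/t
(B) F⃗ = ma⃗: LHS [L M T^-2], RHS [L M T^-2] ✓ — Force and acceleration are vectors, mass is a scalar
(C) a⃗ = F⃗/m: LHS [L T^-2], RHS [L T^-2] ✓ — force (vector) divided by mass (scalar)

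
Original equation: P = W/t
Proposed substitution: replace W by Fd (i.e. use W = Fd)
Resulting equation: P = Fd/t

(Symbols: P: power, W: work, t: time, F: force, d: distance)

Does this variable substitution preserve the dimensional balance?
Yes

[W] = [L^2 M T^-2] and [Fd] = [L^2 M T^-2]. These match, so the substitution replaces a quantity by one of the same dimensions and the result P = Fd/t has LHS [L^2 M T^-3] vs RHS [L^2 M T^-3] — still consistent.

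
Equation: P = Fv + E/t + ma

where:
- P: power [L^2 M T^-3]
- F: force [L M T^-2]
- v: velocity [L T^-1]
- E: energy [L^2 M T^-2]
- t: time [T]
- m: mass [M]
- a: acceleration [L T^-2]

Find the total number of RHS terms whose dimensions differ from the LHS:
1

LHS P: [L^2 M T^-3]
- Fv: [L^2 M T^-3] ✓
- E/t: [L^2 M T^-3] ✓
- ma: [L M T^-2] ✗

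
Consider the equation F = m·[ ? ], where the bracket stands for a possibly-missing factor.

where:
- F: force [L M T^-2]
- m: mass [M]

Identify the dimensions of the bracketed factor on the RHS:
[L T^-2] — acceleration (e.g. a)

F has dimensions [L M T^-2]; m has dimensions [M].
The bracketed factor must supply [L M T^-2] / [M] = [L T^-2].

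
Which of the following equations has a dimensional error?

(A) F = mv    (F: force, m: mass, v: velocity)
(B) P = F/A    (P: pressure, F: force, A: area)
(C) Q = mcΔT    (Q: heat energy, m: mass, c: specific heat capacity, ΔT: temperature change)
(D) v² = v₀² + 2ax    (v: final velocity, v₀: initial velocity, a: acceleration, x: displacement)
(A) F = mv

The equation (A) F = mv is dimensionally incorrect.

LHS (F): [L M T^-2]
RHS (mv): [L M T^-1] ✗

The dimensions do not match. The other three equations balance.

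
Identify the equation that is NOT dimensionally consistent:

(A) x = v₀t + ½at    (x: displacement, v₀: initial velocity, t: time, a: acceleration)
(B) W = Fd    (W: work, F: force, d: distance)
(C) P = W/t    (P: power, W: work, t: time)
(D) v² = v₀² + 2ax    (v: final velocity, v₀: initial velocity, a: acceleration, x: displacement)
(A) x = v₀t + ½at

The equation (A) x = v₀t + ½at is dimensionally incorrect.

LHS (x): [L]
RHS terms:
  - v₀t: [L] ✓
  - ½at: [L T^-1] ✗ (does not match LHS)

The dimensions do not match. The other three equations balance.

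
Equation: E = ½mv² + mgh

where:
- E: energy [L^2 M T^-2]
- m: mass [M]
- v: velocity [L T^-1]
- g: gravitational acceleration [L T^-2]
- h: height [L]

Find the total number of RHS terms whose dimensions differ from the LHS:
0

LHS E: [L^2 M T^-2]
- ½mv²: [L^2 M T^-2] ✓
- mgh: [L^2 M T^-2] ✓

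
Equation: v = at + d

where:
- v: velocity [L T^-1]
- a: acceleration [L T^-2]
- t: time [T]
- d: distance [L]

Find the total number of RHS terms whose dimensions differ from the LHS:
1

LHS v: [L T^-1]
- at: [L T^-1] ✓
- d: [L] ✗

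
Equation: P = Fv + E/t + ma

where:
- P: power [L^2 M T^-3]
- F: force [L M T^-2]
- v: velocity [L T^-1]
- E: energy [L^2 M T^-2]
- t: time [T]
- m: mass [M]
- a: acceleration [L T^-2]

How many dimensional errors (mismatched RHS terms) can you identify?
1

LHS P: [L^2 M T^-3]
- Fv: [L^2 M T^-3] ✓
- E/t: [L^2 M T^-3] ✓
- ma: [L M T^-2] ✗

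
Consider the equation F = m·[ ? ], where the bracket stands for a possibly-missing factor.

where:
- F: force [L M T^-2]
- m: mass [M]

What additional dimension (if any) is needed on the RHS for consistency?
[L T^-2] — acceleration (e.g. a)

F has dimensions [L M T^-2]; m has dimensions [M].
The bracketed factor must supply [L M T^-2] / [M] = [L T^-2].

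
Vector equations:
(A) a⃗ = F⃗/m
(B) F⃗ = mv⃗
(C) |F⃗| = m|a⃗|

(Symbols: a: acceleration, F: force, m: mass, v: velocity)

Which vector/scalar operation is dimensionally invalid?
(B) F⃗ = mv⃗

(A) a⃗ = F⃗/m: LHS [L T^-2], RHS [L T^-2] ✓ — force (vector) divided by mass (scalar)
(B) F⃗ = mv⃗: LHS [L M T^-2], RHS [L M T^-1] ✗ — mass times velocity is momentum, not force; should be ma⃗
(C) |F⃗| = m|a⃗|: LHS [L M T^-2], RHS [L M T^-2] ✓ — magnitudes of vectors are scalars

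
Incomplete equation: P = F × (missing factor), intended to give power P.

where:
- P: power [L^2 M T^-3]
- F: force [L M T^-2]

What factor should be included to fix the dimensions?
v (velocity), dimensions [L T^-1]

P has dimensions [L^2 M T^-3] and F has dimensions [L M T^-2].
The missing factor must have dimensions [L^2 M T^-3] / [L M T^-2] = [L T^-1], i.e. velocity (v).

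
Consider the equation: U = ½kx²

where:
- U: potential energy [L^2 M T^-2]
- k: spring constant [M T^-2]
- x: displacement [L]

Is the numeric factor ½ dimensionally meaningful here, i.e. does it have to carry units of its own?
No

U has dimensions [L^2 M T^-2] and kx² already has dimensions [L^2 M T^-2], so the equation balances without ½ contributing any dimensions. ½ is a pure (dimensionless) number; changing or removing it would not affect dimensional consistency.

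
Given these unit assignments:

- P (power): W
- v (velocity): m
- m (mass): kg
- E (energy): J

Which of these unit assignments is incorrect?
v

The variable v (velocity) should have units m/s, not m.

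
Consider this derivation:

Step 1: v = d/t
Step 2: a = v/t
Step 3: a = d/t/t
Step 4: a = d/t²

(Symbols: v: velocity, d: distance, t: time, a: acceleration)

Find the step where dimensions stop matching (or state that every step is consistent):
No step introduces an error — all steps are dimensionally consistent.

Step 1: v = d/t → LHS [L T^-1], RHS [L T^-1] ✓
Step 2: a = v/t → LHS [L T^-2], RHS [L T^-2] ✓
Step 3: a = d/t/t → LHS [L T^-2], RHS [L T^-2] ✓
Step 4: a = d/t² → LHS [L T^-2], RHS [L T^-2] ✓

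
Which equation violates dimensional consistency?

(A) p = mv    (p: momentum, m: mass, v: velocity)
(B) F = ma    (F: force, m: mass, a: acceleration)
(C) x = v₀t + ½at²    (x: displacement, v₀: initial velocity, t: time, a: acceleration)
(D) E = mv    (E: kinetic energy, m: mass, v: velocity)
(D) E = mv

The equation (D) E = mv is dimensionally incorrect.

LHS (E): [L^2 M T^-2]
RHS (mv): [L M T^-1] ✗

The dimensions do not match. The other three equations balance.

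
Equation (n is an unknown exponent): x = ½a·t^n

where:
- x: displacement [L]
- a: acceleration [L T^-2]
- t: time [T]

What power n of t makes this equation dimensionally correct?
n = 2

x has dimensions [L]; t has dimensions [T].
The rest of the RHS has dimensions [L T^-2], so t^n must supply [T^2].
With n = 2: ½a·t^2 has dimensions [L], matching the LHS ✓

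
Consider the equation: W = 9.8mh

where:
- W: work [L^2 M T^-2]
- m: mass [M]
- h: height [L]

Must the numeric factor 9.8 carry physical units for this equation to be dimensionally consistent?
Yes

W has dimensions [L^2 M T^-2], while mh alone has dimensions [L M]. For the equation to balance, the factor 9.8 must carry dimensions [L T^-2] — it is a dimensional constant (a numerical value of a physical quantity with its units suppressed), not a pure number.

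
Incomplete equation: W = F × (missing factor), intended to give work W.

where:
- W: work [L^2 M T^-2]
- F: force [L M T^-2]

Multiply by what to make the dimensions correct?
d (distance), dimensions [L]

W has dimensions [L^2 M T^-2] and F has dimensions [L M T^-2].
The missing factor must have dimensions [L^2 M T^-2] / [L M T^-2] = [L], i.e. distance (d).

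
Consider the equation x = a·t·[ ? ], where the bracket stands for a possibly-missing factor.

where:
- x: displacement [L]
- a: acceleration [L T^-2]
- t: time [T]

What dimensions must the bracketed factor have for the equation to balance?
[T] — time (e.g. t)

x has dimensions [L]; a·t has dimensions [L T^-1].
The bracketed factor must supply [L] / [L T^-1] = [T].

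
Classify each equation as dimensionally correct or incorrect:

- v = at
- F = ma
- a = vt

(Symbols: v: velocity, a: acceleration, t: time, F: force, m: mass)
Dimensionally correct: v = at, F = ma
Dimensionally incorrect: a = vt
Ordered (correct first, then incorrect): v = at, F = ma, a = vt

- v = at: LHS [L T^-1], RHS [L T^-1] → correct ✓
- F = ma: LHS [L M T^-2], RHS [L M T^-2] → correct ✓
- a = vt: LHS [L T^-2], RHS [L] → incorrect ✗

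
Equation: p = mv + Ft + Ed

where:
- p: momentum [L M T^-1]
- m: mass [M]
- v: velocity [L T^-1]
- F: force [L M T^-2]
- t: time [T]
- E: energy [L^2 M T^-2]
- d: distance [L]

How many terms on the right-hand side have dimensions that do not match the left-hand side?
1

LHS p: [L M T^-1]
- mv: [L M T^-1] ✓
- Ft: [L M T^-1] ✓
- Ed: [L^3 M T^-2] ✗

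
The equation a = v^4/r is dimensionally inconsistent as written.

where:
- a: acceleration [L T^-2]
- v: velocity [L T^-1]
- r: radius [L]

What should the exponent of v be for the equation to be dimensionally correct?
The exponent of v should be 2: a = v^2/r

The LHS a has dimensions [L T^-2]; v has dimensions [L T^-1].
As written, the RHS v^4/r (exponent 4 on v) has dimensions [L^3 T^-4], which does not match.
With exponent 2, the RHS v^2/r has dimensions [L T^-2], matching the LHS.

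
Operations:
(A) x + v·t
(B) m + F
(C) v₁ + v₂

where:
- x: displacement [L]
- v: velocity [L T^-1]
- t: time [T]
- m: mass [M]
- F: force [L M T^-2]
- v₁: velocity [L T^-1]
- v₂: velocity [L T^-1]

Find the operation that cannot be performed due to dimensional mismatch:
(B) m + F

(A) x + v·t: x [L] and v·t [L] — same dimensions ✓
(B) m + F: m [M] and F [L M T^-2] — different dimensions cannot be added/subtracted ✗
(C) v₁ + v₂: v₁ [L T^-1] and v₂ [L T^-1] — same dimensions ✓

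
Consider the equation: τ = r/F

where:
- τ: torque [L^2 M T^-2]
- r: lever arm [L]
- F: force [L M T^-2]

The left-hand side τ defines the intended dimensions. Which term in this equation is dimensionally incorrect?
The right-hand side term r/F

τ has dimensions [L^2 M T^-2], but r/F has dimensions [M^-1 T^2], so the term r/F is dimensionally wrong for τ.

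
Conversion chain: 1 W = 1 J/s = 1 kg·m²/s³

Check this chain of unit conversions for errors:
The chain is correct (no errors).

Correct: Watt is Joule per second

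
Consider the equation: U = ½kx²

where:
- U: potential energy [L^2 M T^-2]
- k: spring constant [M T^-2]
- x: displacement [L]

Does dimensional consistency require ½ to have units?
No

U has dimensions [L^2 M T^-2] and kx² already has dimensions [L^2 M T^-2], so the equation balances without ½ contributing any dimensions. ½ is a pure (dimensionless) number; changing or removing it would not affect dimensional consistency.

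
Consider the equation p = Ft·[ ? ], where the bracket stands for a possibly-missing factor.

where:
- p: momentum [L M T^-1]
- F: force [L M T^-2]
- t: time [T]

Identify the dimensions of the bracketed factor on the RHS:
Nothing is missing — the bracketed factor must be dimensionless.

p has dimensions [L M T^-1] and Ft already has dimensions [L M T^-1], so p = Ft is dimensionally complete.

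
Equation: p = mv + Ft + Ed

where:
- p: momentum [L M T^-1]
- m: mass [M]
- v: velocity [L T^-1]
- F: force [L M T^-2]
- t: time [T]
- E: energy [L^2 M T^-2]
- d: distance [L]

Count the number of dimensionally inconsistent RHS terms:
1

LHS p: [L M T^-1]
- mv: [L M T^-1] ✓
- Ft: [L M T^-1] ✓
- Ed: [L^3 M T^-2] ✗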